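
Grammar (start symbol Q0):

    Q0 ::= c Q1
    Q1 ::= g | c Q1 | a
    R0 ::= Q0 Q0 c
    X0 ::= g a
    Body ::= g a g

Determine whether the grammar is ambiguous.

(R0, X0, Body are unreachable from Q0, so their rules don't affect L(Q0).) Restricted to the reachable nonterminals, every rule has the form A → t or A → t B, and no two rules for the same A share a first terminal. The grammar encodes a DFA — one run per string.

Unambiguous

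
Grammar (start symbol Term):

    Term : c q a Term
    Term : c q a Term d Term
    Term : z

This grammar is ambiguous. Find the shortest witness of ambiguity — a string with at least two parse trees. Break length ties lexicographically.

c q a c q a z d z

length 1: no string has ≥2 trees
length 4: no string has ≥2 trees
length 6: no string has ≥2 trees
length 7: no string has ≥2 trees
length 9: c q a c q a z d z has 2 parse trees

Two derivations of c q a c q a z d z:
  Term ⇒ c q a Term ⇒ c q a c q a Term d Term ⇒ c q a c q a z d Term ⇒ c q a c q a z d z
  Term ⇒ c q a Term d Term ⇒ c q a c q a Term d Term ⇒ c q a c q a z d Term ⇒ c q a c q a z d z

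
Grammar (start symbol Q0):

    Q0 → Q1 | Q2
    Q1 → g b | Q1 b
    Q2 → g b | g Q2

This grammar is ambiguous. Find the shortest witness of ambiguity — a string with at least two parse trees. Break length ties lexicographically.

length 2: g b has 2 parse trees

Two derivations of g b:
  Q0 ⇒ Q1 ⇒ g b
  Q0 ⇒ Q2 ⇒ g b

g b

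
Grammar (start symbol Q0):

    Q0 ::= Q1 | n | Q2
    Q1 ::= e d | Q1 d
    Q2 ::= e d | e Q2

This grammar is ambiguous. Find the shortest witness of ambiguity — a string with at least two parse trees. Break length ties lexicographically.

e d

length 1: no string has ≥2 trees
length 2: e d has 2 parse trees

Two derivations of e d:
  Q0 ⇒ Q1 ⇒ e d
  Q0 ⇒ Q2 ⇒ e d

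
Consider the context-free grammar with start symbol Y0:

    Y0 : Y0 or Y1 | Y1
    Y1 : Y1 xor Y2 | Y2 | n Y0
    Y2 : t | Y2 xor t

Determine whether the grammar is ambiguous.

Witness: t xor t

Derivation 1: Y0 ⇒ Y1 ⇒ Y1 xor Y2 ⇒ Y2 xor Y2 ⇒ t xor Y2 ⇒ t xor t
Derivation 2: Y0 ⇒ Y1 ⇒ Y2 ⇒ Y2 xor t ⇒ t xor t

Two distinct leftmost derivations for the same string.

Ambiguous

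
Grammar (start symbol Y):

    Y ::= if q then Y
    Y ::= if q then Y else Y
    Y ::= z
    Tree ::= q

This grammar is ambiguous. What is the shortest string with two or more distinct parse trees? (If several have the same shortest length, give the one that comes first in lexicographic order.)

length 1: no string has ≥2 trees
length 4: no string has ≥2 trees
length 6: no string has ≥2 trees
length 7: no string has ≥2 trees
length 9: if q then if q then z else z has 2 parse trees

Two derivations of if q then if q then z else z:
  Y ⇒ if q then Y ⇒ if q then if q then Y else Y ⇒ if q then if q then z else Y ⇒ if q then if q then z else z
  Y ⇒ if q then Y else Y ⇒ if q then if q then Y else Y ⇒ if q then if q then z else Y ⇒ if q then if q then z else z

if q then if q then z else z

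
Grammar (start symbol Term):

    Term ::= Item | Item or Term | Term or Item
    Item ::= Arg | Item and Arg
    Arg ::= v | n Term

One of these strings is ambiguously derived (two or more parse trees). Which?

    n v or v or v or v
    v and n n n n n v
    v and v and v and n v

n v or v or v or v: 32 trees
v and n n n n n v: 1 tree
v and v and v and n v: 1 tree

n v or v or v or v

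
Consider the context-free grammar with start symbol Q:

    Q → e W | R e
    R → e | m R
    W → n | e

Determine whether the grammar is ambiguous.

Ambiguous

Witness: e e

Derivation 1: Q ⇒ e W ⇒ e e
Derivation 2: Q ⇒ R e ⇒ e e

Two distinct leftmost derivations for the same string.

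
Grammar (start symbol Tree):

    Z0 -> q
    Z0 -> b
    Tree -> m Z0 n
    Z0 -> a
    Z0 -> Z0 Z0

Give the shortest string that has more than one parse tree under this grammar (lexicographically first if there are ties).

length 3: no string has ≥2 trees
length 4: no string has ≥2 trees
length 5: m a a a n has 2 parse trees

Two derivations of m a a a n:
  Tree ⇒ m Z0 n ⇒ m Z0 Z0 n ⇒ m a Z0 n ⇒ m a Z0 Z0 n ⇒ m a a Z0 n ⇒ m a a a n
  Tree ⇒ m Z0 n ⇒ m Z0 Z0 n ⇒ m Z0 Z0 Z0 n ⇒ m a Z0 Z0 n ⇒ m a a Z0 n ⇒ m a a a n

m a a a n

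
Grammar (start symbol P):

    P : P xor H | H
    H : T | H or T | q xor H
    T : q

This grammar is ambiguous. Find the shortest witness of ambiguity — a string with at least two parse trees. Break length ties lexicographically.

q xor q

length 1: no string has ≥2 trees
length 3: q xor q has 2 parse trees

Two derivations of q xor q:
  P ⇒ P xor H ⇒ H xor H ⇒ T xor H ⇒ q xor H ⇒ q xor T ⇒ q xor q
  P ⇒ H ⇒ q xor H ⇒ q xor T ⇒ q xor q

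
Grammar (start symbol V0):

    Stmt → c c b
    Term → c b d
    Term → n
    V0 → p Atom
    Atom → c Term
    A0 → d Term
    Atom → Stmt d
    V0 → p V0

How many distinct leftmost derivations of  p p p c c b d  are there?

Parse trees for p p p c c b d:
  [V0 p [V0 p [V0 p [Atom c [Term c b d]]]]]
  [V0 p [V0 p [V0 p [Atom [Stmt c c b] d]]]]

2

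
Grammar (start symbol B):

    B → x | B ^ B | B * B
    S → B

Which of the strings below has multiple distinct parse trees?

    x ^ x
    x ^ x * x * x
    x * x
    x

x ^ x: 1 tree
x ^ x * x * x: 5 trees
x * x: 1 tree
x: 1 tree

x ^ x * x * x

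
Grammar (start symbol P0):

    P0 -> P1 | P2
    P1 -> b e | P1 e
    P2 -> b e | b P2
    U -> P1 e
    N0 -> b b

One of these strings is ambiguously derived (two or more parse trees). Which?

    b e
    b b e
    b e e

b e: 2 trees
b b e: 1 tree
b e e: 1 tree

b e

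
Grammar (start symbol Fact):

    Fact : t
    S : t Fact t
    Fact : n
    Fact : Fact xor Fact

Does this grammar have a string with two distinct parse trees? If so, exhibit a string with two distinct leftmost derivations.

Ambiguous

Witness: n xor n xor n

Derivation 1: Fact ⇒ Fact xor Fact ⇒ n xor Fact ⇒ n xor Fact xor Fact ⇒ n xor n xor Fact ⇒ n xor n xor n
Derivation 2: Fact ⇒ Fact xor Fact ⇒ Fact xor Fact xor Fact ⇒ n xor Fact xor Fact ⇒ n xor n xor Fact ⇒ n xor n xor n

Two distinct leftmost derivations for the same string.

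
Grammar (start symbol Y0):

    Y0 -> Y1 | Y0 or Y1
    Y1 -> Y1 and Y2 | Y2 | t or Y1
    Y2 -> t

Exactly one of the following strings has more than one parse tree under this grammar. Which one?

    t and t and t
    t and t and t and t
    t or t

t and t and t: 1 tree
t and t and t and t: 1 tree
t or t: 2 trees

t or t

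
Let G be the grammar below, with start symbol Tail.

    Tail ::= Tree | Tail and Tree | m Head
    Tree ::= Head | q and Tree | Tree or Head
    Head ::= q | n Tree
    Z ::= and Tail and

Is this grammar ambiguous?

Ambiguous

Witness: q and q

Derivation 1: Tail ⇒ Tree ⇒ q and Tree ⇒ q and Head ⇒ q and q
Derivation 2: Tail ⇒ Tail and Tree ⇒ Tree and Tree ⇒ Head and Tree ⇒ q and Tree ⇒ q and Head ⇒ q and q

Two distinct leftmost derivations for the same string.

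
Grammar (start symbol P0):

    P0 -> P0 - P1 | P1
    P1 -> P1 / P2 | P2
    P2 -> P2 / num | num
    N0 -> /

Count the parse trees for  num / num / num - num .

4

Parse trees for num / num / num - num:
  [P0 [P0 [P1 [P1 [P2 num]] / [P2 [P2 num] / num]]] - [P1 [P2 num]]]
  [P0 [P0 [P1 [P1 [P1 [P2 num]] / [P2 num]] / [P2 num]]] - [P1 [P2 num]]]
  [P0 [P0 [P1 [P1 [P2 [P2 num] / num]] / [P2 num]]] - [P1 [P2 num]]]
  [P0 [P0 [P1 [P2 [P2 [P2 num] / num] / num]]] - [P1 [P2 num]]]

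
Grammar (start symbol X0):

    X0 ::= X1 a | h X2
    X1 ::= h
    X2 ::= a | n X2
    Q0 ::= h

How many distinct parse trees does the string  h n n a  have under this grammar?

1

Parse trees for h n n a:
  [X0 h [X2 n [X2 n [X2 a]]]]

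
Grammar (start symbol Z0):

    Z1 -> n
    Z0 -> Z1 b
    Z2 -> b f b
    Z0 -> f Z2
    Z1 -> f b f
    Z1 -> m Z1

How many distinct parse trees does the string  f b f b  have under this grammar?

Parse trees for f b f b:
  [Z0 [Z1 f b f] b]
  [Z0 f [Z2 b f b]]

2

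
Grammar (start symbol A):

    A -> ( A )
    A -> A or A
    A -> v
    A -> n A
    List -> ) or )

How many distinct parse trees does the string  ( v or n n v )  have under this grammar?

1

Parse trees for ( v or n n v ):
  [A ( [A [A v] or [A n [A n [A v]]]] )]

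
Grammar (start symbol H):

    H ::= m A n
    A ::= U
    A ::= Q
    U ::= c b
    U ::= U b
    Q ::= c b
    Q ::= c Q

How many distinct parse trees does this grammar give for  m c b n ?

Parse trees for m c b n:
  [H m [A [U c b]] n]
  [H m [A [Q c b]] n]

2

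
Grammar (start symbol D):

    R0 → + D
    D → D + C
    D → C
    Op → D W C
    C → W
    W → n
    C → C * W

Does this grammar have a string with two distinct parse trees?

(R0, Op are unreachable from D, so their rules don't affect L(D).) This is a standard precedence ladder (D over C over W), with each level left-recursive on its own operator ('+' at D, '*' at C). That structure is LR(1), hence unambiguous.

Unambiguous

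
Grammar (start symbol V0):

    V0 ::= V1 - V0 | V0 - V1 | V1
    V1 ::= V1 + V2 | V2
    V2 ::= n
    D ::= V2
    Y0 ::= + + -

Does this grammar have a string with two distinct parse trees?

Ambiguous

Witness: n - n

Derivation 1: V0 ⇒ V1 - V0 ⇒ V2 - V0 ⇒ n - V0 ⇒ n - V1 ⇒ n - V2 ⇒ n - n
Derivation 2: V0 ⇒ V0 - V1 ⇒ V1 - V1 ⇒ V2 - V1 ⇒ n - V1 ⇒ n - V2 ⇒ n - n

Two distinct leftmost derivations for the same string.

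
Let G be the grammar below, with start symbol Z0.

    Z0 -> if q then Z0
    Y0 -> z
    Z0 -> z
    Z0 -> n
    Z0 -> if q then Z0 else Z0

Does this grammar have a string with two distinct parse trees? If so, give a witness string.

Witness: if q then if q then n else n

Derivation 1: Z0 ⇒ if q then Z0 ⇒ if q then if q then Z0 else Z0 ⇒ if q then if q then n else Z0 ⇒ if q then if q then n else n
Derivation 2: Z0 ⇒ if q then Z0 else Z0 ⇒ if q then if q then Z0 else Z0 ⇒ if q then if q then n else Z0 ⇒ if q then if q then n else n

Two distinct leftmost derivations for the same string.

Ambiguous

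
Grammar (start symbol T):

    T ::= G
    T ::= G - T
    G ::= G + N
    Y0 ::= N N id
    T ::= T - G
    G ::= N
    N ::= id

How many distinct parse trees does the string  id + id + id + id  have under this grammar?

Parse trees for id + id + id + id:
  [T [G [G [G [G [N id]] + [N id]] + [N id]] + [N id]]]

1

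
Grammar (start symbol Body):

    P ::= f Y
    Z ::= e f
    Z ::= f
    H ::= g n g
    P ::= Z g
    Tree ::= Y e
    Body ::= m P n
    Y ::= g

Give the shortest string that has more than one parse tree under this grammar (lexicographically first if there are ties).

length 4: m f g n has 2 parse trees

Two derivations of m f g n:
  Body ⇒ m P n ⇒ m f Y n ⇒ m f g n
  Body ⇒ m P n ⇒ m Z g n ⇒ m f g n

m f g n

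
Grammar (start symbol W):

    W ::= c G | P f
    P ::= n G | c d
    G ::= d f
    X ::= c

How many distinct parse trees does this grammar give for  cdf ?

2

Parse trees for cdf:
  [W c [G d f]]
  [W [P c d] f]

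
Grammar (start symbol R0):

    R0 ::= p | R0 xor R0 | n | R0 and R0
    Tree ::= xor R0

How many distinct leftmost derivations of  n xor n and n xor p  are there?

5

Parse trees for n xor n and n xor p:
  [R0 [R0 n] xor [R0 [R0 [R0 n] and [R0 n]] xor [R0 p]]]
  [R0 [R0 n] xor [R0 [R0 n] and [R0 [R0 n] xor [R0 p]]]]
  [R0 [R0 [R0 n] xor [R0 [R0 n] and [R0 n]]] xor [R0 p]]
  [R0 [R0 [R0 [R0 n] xor [R0 n]] and [R0 n]] xor [R0 p]]
  [R0 [R0 [R0 n] xor [R0 n]] and [R0 [R0 n] xor [R0 p]]]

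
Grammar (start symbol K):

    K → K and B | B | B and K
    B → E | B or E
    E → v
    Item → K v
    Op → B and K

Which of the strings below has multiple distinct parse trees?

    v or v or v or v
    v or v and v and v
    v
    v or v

v or v or v or v: 1 tree
v or v and v and v: 4 trees
v: 1 tree
v or v: 1 tree

v or v and v and v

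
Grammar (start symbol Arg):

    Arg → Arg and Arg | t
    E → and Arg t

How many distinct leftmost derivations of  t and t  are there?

Parse trees for t and t:
  [Arg [Arg t] and [Arg t]]

1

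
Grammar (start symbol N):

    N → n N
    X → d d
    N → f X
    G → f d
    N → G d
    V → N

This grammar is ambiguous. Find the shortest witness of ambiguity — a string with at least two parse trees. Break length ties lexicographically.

f d d

length 3: f d d has 2 parse trees

Two derivations of f d d:
  N ⇒ f X ⇒ f d d
  N ⇒ G d ⇒ f d d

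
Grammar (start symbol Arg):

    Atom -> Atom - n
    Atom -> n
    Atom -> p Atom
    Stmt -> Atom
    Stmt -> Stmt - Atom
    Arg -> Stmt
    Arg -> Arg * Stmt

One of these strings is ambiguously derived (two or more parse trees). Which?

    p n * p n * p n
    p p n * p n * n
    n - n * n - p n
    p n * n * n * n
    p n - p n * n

n - n * n - p n

p n * p n * p n: 1 tree
p p n * p n * n: 1 tree
n - n * n - p n: 2 trees
p n * n * n * n: 1 tree
p n - p n * n: 1 tree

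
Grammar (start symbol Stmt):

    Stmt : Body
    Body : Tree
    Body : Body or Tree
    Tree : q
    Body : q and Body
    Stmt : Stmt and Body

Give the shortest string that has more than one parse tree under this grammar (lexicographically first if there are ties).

q and q

length 1: no string has ≥2 trees
length 3: q and q has 2 parse trees

Two derivations of q and q:
  Stmt ⇒ Body ⇒ q and Body ⇒ q and Tree ⇒ q and q
  Stmt ⇒ Stmt and Body ⇒ Body and Body ⇒ Tree and Body ⇒ q and Body ⇒ q and Tree ⇒ q and q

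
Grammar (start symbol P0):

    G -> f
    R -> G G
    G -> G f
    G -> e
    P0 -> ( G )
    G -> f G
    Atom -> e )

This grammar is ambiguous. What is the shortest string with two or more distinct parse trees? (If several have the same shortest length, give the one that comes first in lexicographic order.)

( f f )

length 3: no string has ≥2 trees
length 4: ( f f ) has 2 parse trees

Two derivations of ( f f ):
  P0 ⇒ ( G ) ⇒ ( G f ) ⇒ ( f f )
  P0 ⇒ ( G ) ⇒ ( f G ) ⇒ ( f f )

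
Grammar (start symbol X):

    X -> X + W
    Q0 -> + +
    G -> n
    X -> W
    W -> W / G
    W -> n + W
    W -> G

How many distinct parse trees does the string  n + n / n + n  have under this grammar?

3

Parse trees for n + n / n + n:
  [X [X [X [W [G n]]] + [W [W [G n]] / [G n]]] + [W [G n]]]
  [X [X [W [W n + [W [G n]]] / [G n]]] + [W [G n]]]
  [X [X [W n + [W [W [G n]] / [G n]]]] + [W [G n]]]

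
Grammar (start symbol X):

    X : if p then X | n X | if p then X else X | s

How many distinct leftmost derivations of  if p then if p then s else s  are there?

Parse trees for if p then if p then s else s:
  [X if p then [X if p then [X s] else [X s]]]
  [X if p then [X if p then [X s]] else [X s]]

2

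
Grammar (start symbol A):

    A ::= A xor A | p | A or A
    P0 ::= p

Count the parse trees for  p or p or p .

Parse trees for p or p or p:
  [A [A p] or [A [A p] or [A p]]]
  [A [A [A p] or [A p]] or [A p]]

2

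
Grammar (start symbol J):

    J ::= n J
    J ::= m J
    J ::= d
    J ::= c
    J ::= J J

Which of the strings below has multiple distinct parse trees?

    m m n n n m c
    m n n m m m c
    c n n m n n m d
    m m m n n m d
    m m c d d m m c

m m c d d m m c

m m n n n m c: 1 tree
m n n m m m c: 1 tree
c n n m n n m d: 1 tree
m m m n n m d: 1 tree
m m c d d m m c: 28 trees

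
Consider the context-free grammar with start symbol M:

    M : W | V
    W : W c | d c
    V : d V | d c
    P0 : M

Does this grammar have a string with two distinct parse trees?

Witness: d c

Derivation 1: M ⇒ W ⇒ d c
Derivation 2: M ⇒ V ⇒ d c

Two distinct leftmost derivations for the same string.

Ambiguous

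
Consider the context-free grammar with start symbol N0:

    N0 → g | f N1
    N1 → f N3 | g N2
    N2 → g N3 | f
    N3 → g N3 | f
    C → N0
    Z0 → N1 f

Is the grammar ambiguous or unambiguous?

Unambiguous

(C, Z0 are unreachable from N0, so their rules don't affect L(N0).) Each reachable nonterminal has at most one production per leading terminal, and all productions are right-linear; the derivation is determined token-by-token.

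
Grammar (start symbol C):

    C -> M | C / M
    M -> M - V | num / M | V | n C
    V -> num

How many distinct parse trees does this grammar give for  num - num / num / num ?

2

Parse trees for num - num / num / num:
  [C [C [M [M [V num]] - [V num]]] / [M num / [M [V num]]]]
  [C [C [C [M [M [V num]] - [V num]]] / [M [V num]]] / [M [V num]]]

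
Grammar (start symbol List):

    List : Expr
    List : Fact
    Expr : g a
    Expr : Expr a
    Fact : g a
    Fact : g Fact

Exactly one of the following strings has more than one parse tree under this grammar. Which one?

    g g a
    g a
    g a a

g g a: 1 tree
g a: 2 trees
g a a: 1 tree

g a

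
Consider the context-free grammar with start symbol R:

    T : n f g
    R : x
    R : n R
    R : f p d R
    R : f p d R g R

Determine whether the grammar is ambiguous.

Ambiguous

Witness: f p d f p d x g x

Derivation 1: R ⇒ f p d R ⇒ f p d f p d R g R ⇒ f p d f p d x g R ⇒ f p d f p d x g x
Derivation 2: R ⇒ f p d R g R ⇒ f p d f p d R g R ⇒ f p d f p d x g R ⇒ f p d f p d x g x

Two distinct leftmost derivations for the same string.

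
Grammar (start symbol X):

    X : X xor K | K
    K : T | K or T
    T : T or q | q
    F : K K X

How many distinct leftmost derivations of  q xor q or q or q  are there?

Parse trees for q xor q or q or q:
  [X [X [K [T q]]] xor [K [T [T [T q] or q] or q]]]
  [X [X [K [T q]]] xor [K [K [T q]] or [T [T q] or q]]]
  [X [X [K [T q]]] xor [K [K [T [T q] or q]] or [T q]]]
  [X [X [K [T q]]] xor [K [K [K [T q]] or [T q]] or [T q]]]

4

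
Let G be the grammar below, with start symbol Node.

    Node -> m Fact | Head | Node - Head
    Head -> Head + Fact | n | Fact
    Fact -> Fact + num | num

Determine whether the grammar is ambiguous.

Witness: num + num

Derivation 1: Node ⇒ Head ⇒ Head + Fact ⇒ Fact + Fact ⇒ num + Fact ⇒ num + num
Derivation 2: Node ⇒ Head ⇒ Fact ⇒ Fact + num ⇒ num + num

Two distinct leftmost derivations for the same string.

Ambiguous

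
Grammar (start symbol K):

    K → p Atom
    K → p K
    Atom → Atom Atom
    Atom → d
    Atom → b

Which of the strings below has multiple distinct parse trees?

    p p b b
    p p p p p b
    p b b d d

p b b d d

p p b b: 1 tree
p p p p p b: 1 tree
p b b d d: 5 trees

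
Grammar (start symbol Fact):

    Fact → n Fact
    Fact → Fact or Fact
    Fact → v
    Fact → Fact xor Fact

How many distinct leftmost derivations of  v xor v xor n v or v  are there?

7

Parse trees for v xor v xor n v or v:
  [Fact [Fact [Fact v] xor [Fact [Fact v] xor [Fact n [Fact v]]]] or [Fact v]]
  [Fact [Fact [Fact [Fact v] xor [Fact v]] xor [Fact n [Fact v]]] or [Fact v]]
  [Fact [Fact v] xor [Fact [Fact [Fact v] xor [Fact n [Fact v]]] or [Fact v]]]
  [Fact [Fact v] xor [Fact [Fact v] xor [Fact n [Fact [Fact v] or [Fact v]]]]]
  [Fact [Fact v] xor [Fact [Fact v] xor [Fact [Fact n [Fact v]] or [Fact v]]]]
  [Fact [Fact [Fact v] xor [Fact v]] xor [Fact n [Fact [Fact v] or [Fact v]]]]
  [Fact [Fact [Fact v] xor [Fact v]] xor [Fact [Fact n [Fact v]] or [Fact v]]]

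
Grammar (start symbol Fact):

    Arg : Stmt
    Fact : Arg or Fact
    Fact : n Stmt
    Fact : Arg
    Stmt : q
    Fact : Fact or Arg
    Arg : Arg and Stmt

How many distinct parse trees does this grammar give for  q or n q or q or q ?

Parse trees for q or n q or q or q:
  [Fact [Arg [Stmt q]] or [Fact [Fact [Fact n [Stmt q]] or [Arg [Stmt q]]] or [Arg [Stmt q]]]]
  [Fact [Fact [Arg [Stmt q]] or [Fact [Fact n [Stmt q]] or [Arg [Stmt q]]]] or [Arg [Stmt q]]]
  [Fact [Fact [Fact [Arg [Stmt q]] or [Fact n [Stmt q]]] or [Arg [Stmt q]]] or [Arg [Stmt q]]]

3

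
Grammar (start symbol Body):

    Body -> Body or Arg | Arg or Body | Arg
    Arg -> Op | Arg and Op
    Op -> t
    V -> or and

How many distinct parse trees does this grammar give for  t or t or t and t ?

4

Parse trees for t or t or t and t:
  [Body [Body [Body [Arg [Op t]]] or [Arg [Op t]]] or [Arg [Arg [Op t]] and [Op t]]]
  [Body [Body [Arg [Op t]] or [Body [Arg [Op t]]]] or [Arg [Arg [Op t]] and [Op t]]]
  [Body [Arg [Op t]] or [Body [Body [Arg [Op t]]] or [Arg [Arg [Op t]] and [Op t]]]]
  [Body [Arg [Op t]] or [Body [Arg [Op t]] or [Body [Arg [Arg [Op t]] and [Op t]]]]]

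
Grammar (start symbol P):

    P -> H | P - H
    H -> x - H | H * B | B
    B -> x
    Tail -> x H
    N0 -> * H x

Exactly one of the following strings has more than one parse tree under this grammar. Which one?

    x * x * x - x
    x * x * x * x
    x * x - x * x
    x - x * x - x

x * x * x - x: 1 tree
x * x * x * x: 1 tree
x * x - x * x: 1 tree
x - x * x - x: 3 trees

x - x * x - x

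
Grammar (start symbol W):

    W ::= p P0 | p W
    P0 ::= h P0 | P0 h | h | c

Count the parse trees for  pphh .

2

Parse trees for pphh:
  [W p [W p [P0 h [P0 h]]]]
  [W p [W p [P0 [P0 h] h]]]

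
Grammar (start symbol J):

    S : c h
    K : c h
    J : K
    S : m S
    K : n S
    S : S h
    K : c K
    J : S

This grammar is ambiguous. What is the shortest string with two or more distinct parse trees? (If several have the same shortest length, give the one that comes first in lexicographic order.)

c h

length 2: c h has 2 parse trees

Two derivations of c h:
  J ⇒ K ⇒ c h
  J ⇒ S ⇒ c h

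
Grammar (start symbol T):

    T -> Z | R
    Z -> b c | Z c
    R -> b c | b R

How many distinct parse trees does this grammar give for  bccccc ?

1

Parse trees for bccccc:
  [T [Z [Z [Z [Z [Z b c] c] c] c] c]]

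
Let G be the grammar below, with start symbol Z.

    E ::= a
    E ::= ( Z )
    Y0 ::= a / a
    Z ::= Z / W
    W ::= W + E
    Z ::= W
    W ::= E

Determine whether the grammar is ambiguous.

Only Z, W, E are reachable from Z; ignoring the rest: This is a standard precedence ladder (Z over W over E), with each level left-recursive on its own operator ('/' at Z, '+' at W). That structure is LR(1), hence unambiguous.

Unambiguous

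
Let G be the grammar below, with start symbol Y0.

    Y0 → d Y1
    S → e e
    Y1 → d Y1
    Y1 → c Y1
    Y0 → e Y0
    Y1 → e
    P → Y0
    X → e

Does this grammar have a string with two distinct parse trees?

Unambiguous

Only Y0, Y1 are reachable from Y0; ignoring the rest: Each reachable nonterminal has at most one production per leading terminal, and all productions are right-linear; the derivation is determined token-by-token.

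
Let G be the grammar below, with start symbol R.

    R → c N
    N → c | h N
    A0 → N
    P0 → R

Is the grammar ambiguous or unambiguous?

Only R, N are reachable from R; ignoring the rest: Each reachable nonterminal has at most one production per leading terminal, and all productions are right-linear; the derivation is determined token-by-token.

Unambiguous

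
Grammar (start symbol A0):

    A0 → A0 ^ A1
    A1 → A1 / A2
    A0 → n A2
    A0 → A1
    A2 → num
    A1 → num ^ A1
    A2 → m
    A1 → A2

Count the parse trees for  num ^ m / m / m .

Parse trees for num ^ m / m / m:
  [A0 [A0 [A1 [A2 num]]] ^ [A1 [A1 [A1 [A2 m]] / [A2 m]] / [A2 m]]]
  [A0 [A1 [A1 [A1 num ^ [A1 [A2 m]]] / [A2 m]] / [A2 m]]]
  [A0 [A1 [A1 num ^ [A1 [A1 [A2 m]] / [A2 m]]] / [A2 m]]]
  [A0 [A1 num ^ [A1 [A1 [A1 [A2 m]] / [A2 m]] / [A2 m]]]]

4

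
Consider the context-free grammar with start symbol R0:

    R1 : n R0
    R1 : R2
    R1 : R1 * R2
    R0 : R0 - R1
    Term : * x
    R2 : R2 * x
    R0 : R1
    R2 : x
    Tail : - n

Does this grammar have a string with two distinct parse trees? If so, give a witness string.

Witness: x * x

Derivation 1: R0 ⇒ R1 ⇒ R2 ⇒ R2 * x ⇒ x * x
Derivation 2: R0 ⇒ R1 ⇒ R1 * R2 ⇒ R2 * R2 ⇒ x * R2 ⇒ x * x

Two distinct leftmost derivations for the same string.

Ambiguous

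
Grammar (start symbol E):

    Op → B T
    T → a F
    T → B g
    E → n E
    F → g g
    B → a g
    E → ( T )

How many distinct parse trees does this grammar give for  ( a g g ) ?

2

Parse trees for ( a g g ):
  [E ( [T a [F g g]] )]
  [E ( [T [B a g] g] )]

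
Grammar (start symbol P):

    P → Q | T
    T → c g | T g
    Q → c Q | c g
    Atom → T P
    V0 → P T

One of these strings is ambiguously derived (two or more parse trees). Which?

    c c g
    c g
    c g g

c c g: 1 tree
c g: 2 trees
c g g: 1 tree

c g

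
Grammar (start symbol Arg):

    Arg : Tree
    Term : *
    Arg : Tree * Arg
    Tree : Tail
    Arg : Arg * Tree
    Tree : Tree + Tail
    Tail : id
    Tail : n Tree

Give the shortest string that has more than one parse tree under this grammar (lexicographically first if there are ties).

id * id

length 1: no string has ≥2 trees
length 2: no string has ≥2 trees
length 3: id * id has 2 parse trees

Two derivations of id * id:
  Arg ⇒ Tree * Arg ⇒ Tail * Arg ⇒ id * Arg ⇒ id * Tree ⇒ id * Tail ⇒ id * id
  Arg ⇒ Arg * Tree ⇒ Tree * Tree ⇒ Tail * Tree ⇒ id * Tree ⇒ id * Tail ⇒ id * id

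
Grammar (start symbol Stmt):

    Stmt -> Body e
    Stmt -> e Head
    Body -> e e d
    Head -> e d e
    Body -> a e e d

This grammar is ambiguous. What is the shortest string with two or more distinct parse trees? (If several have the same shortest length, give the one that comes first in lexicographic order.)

e e d e

length 4: e e d e has 2 parse trees

Two derivations of e e d e:
  Stmt ⇒ Body e ⇒ e e d e
  Stmt ⇒ e Head ⇒ e e d e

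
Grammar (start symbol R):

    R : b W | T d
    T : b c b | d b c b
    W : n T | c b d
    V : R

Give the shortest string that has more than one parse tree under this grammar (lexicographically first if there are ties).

length 4: b c b d has 2 parse trees

Two derivations of b c b d:
  R ⇒ b W ⇒ b c b d
  R ⇒ T d ⇒ b c b d

b c b d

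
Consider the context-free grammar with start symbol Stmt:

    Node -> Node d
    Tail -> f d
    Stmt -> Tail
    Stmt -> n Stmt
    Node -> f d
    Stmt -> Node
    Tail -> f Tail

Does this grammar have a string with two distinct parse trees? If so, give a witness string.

Witness: f d

Derivation 1: Stmt ⇒ Tail ⇒ f d
Derivation 2: Stmt ⇒ Node ⇒ f d

Two distinct leftmost derivations for the same string.

Ambiguous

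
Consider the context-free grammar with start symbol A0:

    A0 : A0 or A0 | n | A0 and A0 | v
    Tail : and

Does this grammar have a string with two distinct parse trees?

Ambiguous

Witness: n and n and n

Derivation 1: A0 ⇒ A0 and A0 ⇒ n and A0 ⇒ n and A0 and A0 ⇒ n and n and A0 ⇒ n and n and n
Derivation 2: A0 ⇒ A0 and A0 ⇒ A0 and A0 and A0 ⇒ n and A0 and A0 ⇒ n and n and A0 ⇒ n and n and n

Two distinct leftmost derivations for the same string.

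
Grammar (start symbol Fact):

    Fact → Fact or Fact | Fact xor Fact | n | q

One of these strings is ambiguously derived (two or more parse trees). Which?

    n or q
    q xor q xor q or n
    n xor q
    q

q xor q xor q or n

n or q: 1 tree
q xor q xor q or n: 5 trees
n xor q: 1 tree
q: 1 tree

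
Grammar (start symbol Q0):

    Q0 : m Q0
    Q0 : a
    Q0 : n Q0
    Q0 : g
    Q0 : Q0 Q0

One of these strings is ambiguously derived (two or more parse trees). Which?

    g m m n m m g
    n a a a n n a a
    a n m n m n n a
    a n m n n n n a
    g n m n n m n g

n a a a n n a a

g m m n m m g: 1 tree
n a a a n n a a: 70 trees
a n m n m n n a: 1 tree
a n m n n n n a: 1 tree
g n m n n m n g: 1 tree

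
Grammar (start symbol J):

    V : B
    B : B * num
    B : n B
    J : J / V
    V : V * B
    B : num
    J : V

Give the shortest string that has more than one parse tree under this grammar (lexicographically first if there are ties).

length 1: no string has ≥2 trees
length 2: no string has ≥2 trees
length 3: num * num has 2 parse trees

Two derivations of num * num:
  J ⇒ V ⇒ B ⇒ B * num ⇒ num * num
  J ⇒ V ⇒ V * B ⇒ B * B ⇒ num * B ⇒ num * num

num * num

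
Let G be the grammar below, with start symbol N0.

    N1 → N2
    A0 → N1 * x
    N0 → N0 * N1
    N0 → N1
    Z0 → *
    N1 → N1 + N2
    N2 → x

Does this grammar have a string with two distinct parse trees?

Unambiguous

Only N0, N1, N2 are reachable from N0; ignoring the rest: N0 → N0 * N1 | N1  ;  N1 → N1 + N2 | N2  — a left-associative chain with N2 at the bottom. Each string factors uniquely by precedence.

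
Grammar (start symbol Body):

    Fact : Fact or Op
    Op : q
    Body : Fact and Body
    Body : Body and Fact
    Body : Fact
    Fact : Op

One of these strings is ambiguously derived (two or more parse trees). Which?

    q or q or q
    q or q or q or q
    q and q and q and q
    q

q and q and q and q

q or q or q: 1 tree
q or q or q or q: 1 tree
q and q and q and q: 8 trees
q: 1 tree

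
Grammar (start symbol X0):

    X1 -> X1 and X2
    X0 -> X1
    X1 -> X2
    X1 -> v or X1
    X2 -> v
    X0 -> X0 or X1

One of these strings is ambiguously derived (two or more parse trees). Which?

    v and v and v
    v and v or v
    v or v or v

v or v or v

v and v and v: 1 tree
v and v or v: 1 tree
v or v or v: 4 trees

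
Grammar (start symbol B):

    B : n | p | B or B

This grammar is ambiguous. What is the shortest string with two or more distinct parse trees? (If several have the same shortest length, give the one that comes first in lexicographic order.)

length 1: no string has ≥2 trees
length 3: no string has ≥2 trees
length 5: n or n or n has 2 parse trees

Two derivations of n or n or n:
  B ⇒ B or B ⇒ n or B ⇒ n or B or B ⇒ n or n or B ⇒ n or n or n
  B ⇒ B or B ⇒ B or B or B ⇒ n or B or B ⇒ n or n or B ⇒ n or n or n

n or n or n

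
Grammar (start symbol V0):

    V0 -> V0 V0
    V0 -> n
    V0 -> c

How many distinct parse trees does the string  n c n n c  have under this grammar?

14

Parse trees for n c n n c (showing first 6 of 14):
  [V0 [V0 n] [V0 [V0 c] [V0 [V0 n] [V0 [V0 n] [V0 c]]]]]
  [V0 [V0 n] [V0 [V0 c] [V0 [V0 [V0 n] [V0 n]] [V0 c]]]]
  [V0 [V0 n] [V0 [V0 [V0 c] [V0 n]] [V0 [V0 n] [V0 c]]]]
  [V0 [V0 n] [V0 [V0 [V0 c] [V0 [V0 n] [V0 n]]] [V0 c]]]
  [V0 [V0 n] [V0 [V0 [V0 [V0 c] [V0 n]] [V0 n]] [V0 c]]]
  [V0 [V0 [V0 n] [V0 c]] [V0 [V0 n] [V0 [V0 n] [V0 c]]]]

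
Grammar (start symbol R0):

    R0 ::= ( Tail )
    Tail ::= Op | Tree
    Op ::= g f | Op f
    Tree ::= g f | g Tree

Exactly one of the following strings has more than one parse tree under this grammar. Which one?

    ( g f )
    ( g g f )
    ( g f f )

( g f ): 2 trees
( g g f ): 1 tree
( g f f ): 1 tree

( g f )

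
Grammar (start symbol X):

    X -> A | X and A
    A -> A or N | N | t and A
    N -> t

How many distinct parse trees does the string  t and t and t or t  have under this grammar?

7

Parse trees for t and t and t or t:
  [X [A [A t and [A t and [A [N t]]]] or [N t]]]
  [X [A t and [A [A t and [A [N t]]] or [N t]]]]
  [X [A t and [A t and [A [A [N t]] or [N t]]]]]
  [X [X [A [N t]]] and [A [A t and [A [N t]]] or [N t]]]
  [X [X [A [N t]]] and [A t and [A [A [N t]] or [N t]]]]
  [X [X [A t and [A [N t]]]] and [A [A [N t]] or [N t]]]
  [X [X [X [A [N t]]] and [A [N t]]] and [A [A [N t]] or [N t]]]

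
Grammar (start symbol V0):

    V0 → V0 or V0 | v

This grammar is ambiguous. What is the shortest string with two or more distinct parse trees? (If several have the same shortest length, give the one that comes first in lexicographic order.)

v or v or v

length 1: no string has ≥2 trees
length 3: no string has ≥2 trees
length 5: v or v or v has 2 parse trees

Two derivations of v or v or v:
  V0 ⇒ V0 or V0 ⇒ V0 or V0 or V0 ⇒ v or V0 or V0 ⇒ v or v or V0 ⇒ v or v or v
  V0 ⇒ V0 or V0 ⇒ v or V0 ⇒ v or V0 or V0 ⇒ v or v or V0 ⇒ v or v or v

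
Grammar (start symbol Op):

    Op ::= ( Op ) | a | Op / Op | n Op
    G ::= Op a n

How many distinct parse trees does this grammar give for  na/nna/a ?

Parse trees for na/nna/a (showing first 6 of 9):
  [Op [Op n [Op a]] / [Op [Op n [Op n [Op a]]] / [Op a]]]
  [Op [Op n [Op a]] / [Op n [Op [Op n [Op a]] / [Op a]]]]
  [Op [Op n [Op a]] / [Op n [Op n [Op [Op a] / [Op a]]]]]
  [Op [Op [Op n [Op a]] / [Op n [Op n [Op a]]]] / [Op a]]
  [Op [Op n [Op [Op a] / [Op n [Op n [Op a]]]]] / [Op a]]
  [Op n [Op [Op a] / [Op [Op n [Op n [Op a]]] / [Op a]]]]

9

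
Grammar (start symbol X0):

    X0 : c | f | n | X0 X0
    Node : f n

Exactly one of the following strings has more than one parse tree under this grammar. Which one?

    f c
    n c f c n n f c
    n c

f c: 1 tree
n c f c n n f c: 429 trees
n c: 1 tree

n c f c n n f c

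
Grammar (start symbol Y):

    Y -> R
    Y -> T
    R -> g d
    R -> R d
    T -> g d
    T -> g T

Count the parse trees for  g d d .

1

Parse trees for g d d:
  [Y [R [R g d] d]]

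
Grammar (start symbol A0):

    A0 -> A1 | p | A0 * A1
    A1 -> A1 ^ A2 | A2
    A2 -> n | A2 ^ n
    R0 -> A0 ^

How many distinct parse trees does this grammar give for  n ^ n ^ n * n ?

Parse trees for n ^ n ^ n * n:
  [A0 [A0 [A1 [A1 [A2 n]] ^ [A2 [A2 n] ^ n]]] * [A1 [A2 n]]]
  [A0 [A0 [A1 [A1 [A1 [A2 n]] ^ [A2 n]] ^ [A2 n]]] * [A1 [A2 n]]]
  [A0 [A0 [A1 [A1 [A2 [A2 n] ^ n]] ^ [A2 n]]] * [A1 [A2 n]]]
  [A0 [A0 [A1 [A2 [A2 [A2 n] ^ n] ^ n]]] * [A1 [A2 n]]]

4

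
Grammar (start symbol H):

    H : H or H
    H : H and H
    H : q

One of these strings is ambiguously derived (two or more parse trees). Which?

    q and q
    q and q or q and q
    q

q and q or q and q

q and q: 1 tree
q and q or q and q: 5 trees
q: 1 tree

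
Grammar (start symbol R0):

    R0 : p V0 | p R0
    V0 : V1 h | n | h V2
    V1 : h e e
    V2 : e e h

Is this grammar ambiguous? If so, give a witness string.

Witness: p h e e h

Derivation 1: R0 ⇒ p V0 ⇒ p V1 h ⇒ p h e e h
Derivation 2: R0 ⇒ p V0 ⇒ p h V2 ⇒ p h e e h

Two distinct leftmost derivations for the same string.

Ambiguous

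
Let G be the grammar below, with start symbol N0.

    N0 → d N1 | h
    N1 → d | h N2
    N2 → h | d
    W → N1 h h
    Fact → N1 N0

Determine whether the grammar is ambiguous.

Only N0, N1, N2 are reachable from N0; ignoring the rest: Each reachable nonterminal has at most one production per leading terminal, and all productions are right-linear; the derivation is determined token-by-token.

Unambiguous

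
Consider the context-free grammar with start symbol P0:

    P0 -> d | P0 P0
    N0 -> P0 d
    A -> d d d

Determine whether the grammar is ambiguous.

Ambiguous

Witness: d d d

Derivation 1: P0 ⇒ P0 P0 ⇒ d P0 ⇒ d P0 P0 ⇒ d d P0 ⇒ d d d
Derivation 2: P0 ⇒ P0 P0 ⇒ P0 P0 P0 ⇒ d P0 P0 ⇒ d d P0 ⇒ d d d

Two distinct leftmost derivations for the same string.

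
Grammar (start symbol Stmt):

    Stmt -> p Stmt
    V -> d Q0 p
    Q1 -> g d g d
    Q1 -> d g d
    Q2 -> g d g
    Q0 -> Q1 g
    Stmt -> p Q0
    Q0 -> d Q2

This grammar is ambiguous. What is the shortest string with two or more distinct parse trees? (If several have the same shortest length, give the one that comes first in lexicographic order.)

length 5: p d g d g has 2 parse trees

Two derivations of p d g d g:
  Stmt ⇒ p Q0 ⇒ p Q1 g ⇒ p d g d g
  Stmt ⇒ p Q0 ⇒ p d Q2 ⇒ p d g d g

p d g d g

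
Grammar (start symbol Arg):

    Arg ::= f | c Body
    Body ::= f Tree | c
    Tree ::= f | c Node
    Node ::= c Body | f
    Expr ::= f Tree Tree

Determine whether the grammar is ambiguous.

(Expr is unreachable from Arg, so its rules don't affect L(Arg).) The reachable rules are right-linear with at most one rule per (nonterminal, next-terminal) pair. Each input token forces the next rule, so parsing is deterministic.

Unambiguous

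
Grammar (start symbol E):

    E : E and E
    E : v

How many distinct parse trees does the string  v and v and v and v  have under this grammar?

Parse trees for v and v and v and v:
  [E [E v] and [E [E v] and [E [E v] and [E v]]]]
  [E [E v] and [E [E [E v] and [E v]] and [E v]]]
  [E [E [E v] and [E v]] and [E [E v] and [E v]]]
  [E [E [E v] and [E [E v] and [E v]]] and [E v]]
  [E [E [E [E v] and [E v]] and [E v]] and [E v]]

5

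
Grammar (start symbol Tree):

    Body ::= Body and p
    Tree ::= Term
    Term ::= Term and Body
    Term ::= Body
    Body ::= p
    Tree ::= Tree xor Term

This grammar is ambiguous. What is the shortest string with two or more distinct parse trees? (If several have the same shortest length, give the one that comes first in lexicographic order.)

length 1: no string has ≥2 trees
length 3: p and p has 2 parse trees

Two derivations of p and p:
  Tree ⇒ Term ⇒ Term and Body ⇒ Body and Body ⇒ p and Body ⇒ p and p
  Tree ⇒ Term ⇒ Body ⇒ Body and p ⇒ p and p

p and p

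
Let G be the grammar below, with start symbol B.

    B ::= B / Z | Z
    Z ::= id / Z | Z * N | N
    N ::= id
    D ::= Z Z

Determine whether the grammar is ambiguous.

Ambiguous

Witness: id / id

Derivation 1: B ⇒ B / Z ⇒ Z / Z ⇒ N / Z ⇒ id / Z ⇒ id / N ⇒ id / id
Derivation 2: B ⇒ Z ⇒ id / Z ⇒ id / N ⇒ id / id

Two distinct leftmost derivations for the same string.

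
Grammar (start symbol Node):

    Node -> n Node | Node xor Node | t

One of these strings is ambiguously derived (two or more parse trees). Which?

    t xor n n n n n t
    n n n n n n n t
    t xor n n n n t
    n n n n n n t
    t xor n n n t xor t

t xor n n n n n t: 1 tree
n n n n n n n t: 1 tree
t xor n n n n t: 1 tree
n n n n n n t: 1 tree
t xor n n n t xor t: 5 trees

t xor n n n t xor t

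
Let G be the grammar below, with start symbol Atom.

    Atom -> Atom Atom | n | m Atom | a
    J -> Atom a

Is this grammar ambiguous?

Witness: a a a

Derivation 1: Atom ⇒ Atom Atom ⇒ Atom Atom Atom ⇒ a Atom Atom ⇒ a a Atom ⇒ a a a
Derivation 2: Atom ⇒ Atom Atom ⇒ a Atom ⇒ a Atom Atom ⇒ a a Atom ⇒ a a a

Two distinct leftmost derivations for the same string.

Ambiguous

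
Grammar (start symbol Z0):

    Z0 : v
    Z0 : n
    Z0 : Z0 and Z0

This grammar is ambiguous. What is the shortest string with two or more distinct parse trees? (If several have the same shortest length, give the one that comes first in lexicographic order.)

n and n and n

length 1: no string has ≥2 trees
length 3: no string has ≥2 trees
length 5: n and n and n has 2 parse trees

Two derivations of n and n and n:
  Z0 ⇒ Z0 and Z0 ⇒ n and Z0 ⇒ n and Z0 and Z0 ⇒ n and n and Z0 ⇒ n and n and n
  Z0 ⇒ Z0 and Z0 ⇒ Z0 and Z0 and Z0 ⇒ n and Z0 and Z0 ⇒ n and n and Z0 ⇒ n and n and n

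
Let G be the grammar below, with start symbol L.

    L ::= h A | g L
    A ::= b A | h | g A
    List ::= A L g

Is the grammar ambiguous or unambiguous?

(List is unreachable from L, so its rules don't affect L(L).) Each reachable nonterminal has at most one production per leading terminal, and all productions are right-linear; the derivation is determined token-by-token.

Unambiguous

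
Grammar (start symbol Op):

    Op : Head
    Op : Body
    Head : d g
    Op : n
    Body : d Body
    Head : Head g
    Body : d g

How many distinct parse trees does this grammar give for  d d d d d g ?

1

Parse trees for d d d d d g:
  [Op [Body d [Body d [Body d [Body d [Body d g]]]]]]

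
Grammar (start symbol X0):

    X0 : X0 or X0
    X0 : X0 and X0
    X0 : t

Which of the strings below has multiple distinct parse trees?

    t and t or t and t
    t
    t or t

t and t or t and t: 5 trees
t: 1 tree
t or t: 1 tree

t and t or t and t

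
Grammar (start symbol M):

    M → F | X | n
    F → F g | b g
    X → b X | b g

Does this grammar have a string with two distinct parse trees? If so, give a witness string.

Ambiguous

Witness: b g

Derivation 1: M ⇒ F ⇒ b g
Derivation 2: M ⇒ X ⇒ b g

Two distinct leftmost derivations for the same string.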